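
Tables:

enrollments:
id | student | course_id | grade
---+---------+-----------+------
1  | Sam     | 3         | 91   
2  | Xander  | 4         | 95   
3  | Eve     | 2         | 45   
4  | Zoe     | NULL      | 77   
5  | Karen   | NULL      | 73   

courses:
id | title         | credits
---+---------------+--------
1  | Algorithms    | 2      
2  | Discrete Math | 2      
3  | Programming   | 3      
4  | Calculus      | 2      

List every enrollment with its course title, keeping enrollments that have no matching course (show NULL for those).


LEFT JOIN keeps every row from enrollments (the left table); where course_id has no match in courses, the course columns become NULL. Walk through each enrollment:
  - enrollment 1 (Sam): course_id=3 -> matches Programming
  - enrollment 2 (Xander): course_id=4 -> matches Calculus
  - enrollment 3 (Eve): course_id=2 -> matches Discrete Math
  - enrollment 4 (Zoe): course_id=NULL, no match -> kept with NULL
  - enrollment 5 (Karen): course_id=NULL, no match -> kept with NULL
All 5 rows appear; 2 have NULL course.

SQL:
SELECT a.student, b.title AS course
FROM enrollments a
LEFT JOIN courses b ON a.course_id = b.id

Result:
student | course       
--------+--------------
Sam     | Programming  
Xander  | Calculus     
Eve     | Discrete Math
Zoe     | NULL         
Karen   | NULL         


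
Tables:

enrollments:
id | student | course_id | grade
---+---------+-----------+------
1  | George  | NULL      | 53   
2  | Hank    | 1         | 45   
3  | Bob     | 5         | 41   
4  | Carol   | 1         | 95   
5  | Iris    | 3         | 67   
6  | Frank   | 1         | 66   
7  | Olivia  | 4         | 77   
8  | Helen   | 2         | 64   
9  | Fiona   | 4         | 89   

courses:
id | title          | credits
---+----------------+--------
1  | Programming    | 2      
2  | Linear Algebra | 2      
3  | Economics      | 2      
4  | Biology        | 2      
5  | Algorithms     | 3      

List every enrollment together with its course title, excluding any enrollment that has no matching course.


INNER JOIN keeps only enrollments rows whose course_id matches an id in courses. Walk through each enrollment:
  - enrollment 1 (George): course_id=NULL, no match -> dropped
  - enrollment 2 (Hank): course_id=1 -> matches Programming
  - enrollment 3 (Bob): course_id=5 -> matches Algorithms
  - enrollment 4 (Carol): course_id=1 -> matches Programming
  - enrollment 5 (Iris): course_id=3 -> matches Economics
  - enrollment 6 (Frank): course_id=1 -> matches Programming
  - enrollment 7 (Olivia): course_id=4 -> matches Biology
  - enrollment 8 (Helen): course_id=2 -> matches Linear Algebra
  - enrollment 9 (Fiona): course_id=4 -> matches Biology
So 1 of 9 rows is dropped.

SQL:
SELECT a.student, b.title AS course
FROM enrollments a
INNER JOIN courses b ON a.course_id = b.id

Result:
student | course        
--------+---------------
Hank    | Programming   
Bob     | Algorithms    
Carol   | Programming   
Iris    | Economics     
Frank   | Programming   
Olivia  | Biology       
Helen   | Linear Algebra
Fiona   | Biology       


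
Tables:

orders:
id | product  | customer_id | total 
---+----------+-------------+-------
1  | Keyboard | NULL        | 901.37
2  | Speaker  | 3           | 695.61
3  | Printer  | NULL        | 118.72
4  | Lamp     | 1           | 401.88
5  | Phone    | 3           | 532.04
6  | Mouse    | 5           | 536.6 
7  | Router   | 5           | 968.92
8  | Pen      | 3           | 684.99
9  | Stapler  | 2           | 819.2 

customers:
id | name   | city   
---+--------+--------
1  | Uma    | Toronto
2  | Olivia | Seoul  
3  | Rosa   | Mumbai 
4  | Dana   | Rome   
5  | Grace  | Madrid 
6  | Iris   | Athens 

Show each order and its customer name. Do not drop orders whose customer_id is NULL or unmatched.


LEFT JOIN keeps every row from orders (the left table); where customer_id has no match in customers, the customer columns become NULL. Walk through each order:
  - order 1 (Keyboard): customer_id=NULL, no match -> kept with NULL
  - order 2 (Speaker): customer_id=3 -> matches Rosa
  - order 3 (Printer): customer_id=NULL, no match -> kept with NULL
  - order 4 (Lamp): customer_id=1 -> matches Uma
  - order 5 (Phone): customer_id=3 -> matches Rosa
  - order 6 (Mouse): customer_id=5 -> matches Grace
  - order 7 (Router): customer_id=5 -> matches Grace
  - order 8 (Pen): customer_id=3 -> matches Rosa
  - order 9 (Stapler): customer_id=2 -> matches Olivia
All 9 rows appear; 2 have NULL customer.

SQL:
SELECT a.product, b.name AS customer
FROM orders a
LEFT JOIN customers b ON a.customer_id = b.id

Result:
product  | customer
---------+---------
Keyboard | NULL    
Speaker  | Rosa    
Printer  | NULL    
Lamp     | Uma     
Phone    | Rosa    
Mouse    | Grace   
Router   | Grace   
Pen      | Rosa    
Stapler  | Olivia  


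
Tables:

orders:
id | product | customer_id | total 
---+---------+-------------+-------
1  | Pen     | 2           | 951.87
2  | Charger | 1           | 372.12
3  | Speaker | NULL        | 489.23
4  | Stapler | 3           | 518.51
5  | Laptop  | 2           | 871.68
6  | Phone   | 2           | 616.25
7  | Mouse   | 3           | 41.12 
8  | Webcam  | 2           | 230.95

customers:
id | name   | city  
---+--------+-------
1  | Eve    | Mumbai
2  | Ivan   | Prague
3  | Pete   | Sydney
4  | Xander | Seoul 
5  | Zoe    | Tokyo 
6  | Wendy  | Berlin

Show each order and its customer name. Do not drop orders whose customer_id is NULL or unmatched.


LEFT JOIN keeps every row from orders (the left table); where customer_id has no match in customers, the customer columns become NULL. Walk through each order:
  - order 1 (Pen): customer_id=2 -> matches Ivan
  - order 2 (Charger): customer_id=1 -> matches Eve
  - order 3 (Speaker): customer_id=NULL, no match -> kept with NULL
  - order 4 (Stapler): customer_id=3 -> matches Pete
  - order 5 (Laptop): customer_id=2 -> matches Ivan
  - order 6 (Phone): customer_id=2 -> matches Ivan
  - order 7 (Mouse): customer_id=3 -> matches Pete
  - order 8 (Webcam): customer_id=2 -> matches Ivan
All 8 rows appear; 1 has NULL customer.

SQL:
SELECT a.product, b.name AS customer
FROM orders a
LEFT JOIN customers b ON a.customer_id = b.id

Result:
product | customer
--------+---------
Pen     | Ivan    
Charger | Eve     
Speaker | NULL    
Stapler | Pete    
Laptop  | Ivan    
Phone   | Ivan    
Mouse   | Pete    
Webcam  | Ivan    


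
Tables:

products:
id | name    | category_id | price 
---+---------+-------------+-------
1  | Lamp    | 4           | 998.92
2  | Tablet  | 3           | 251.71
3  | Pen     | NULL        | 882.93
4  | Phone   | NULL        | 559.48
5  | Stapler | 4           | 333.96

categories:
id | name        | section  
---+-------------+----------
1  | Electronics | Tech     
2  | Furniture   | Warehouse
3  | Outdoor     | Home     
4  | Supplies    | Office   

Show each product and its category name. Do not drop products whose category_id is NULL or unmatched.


LEFT JOIN keeps every row from products (the left table); where category_id has no match in categories, the category columns become NULL. Walk through each product:
  - product 1 (Lamp): category_id=4 -> matches Supplies
  - product 2 (Tablet): category_id=3 -> matches Outdoor
  - product 3 (Pen): category_id=NULL, no match -> kept with NULL
  - product 4 (Phone): category_id=NULL, no match -> kept with NULL
  - product 5 (Stapler): category_id=4 -> matches Supplies
All 5 rows appear; 2 have NULL category.

SQL:
SELECT a.name, b.name AS category
FROM products a
LEFT JOIN categories b ON a.category_id = b.id

Result:
name    | category
--------+---------
Lamp    | Supplies
Tablet  | Outdoor 
Pen     | NULL    
Phone   | NULL    
Stapler | Supplies


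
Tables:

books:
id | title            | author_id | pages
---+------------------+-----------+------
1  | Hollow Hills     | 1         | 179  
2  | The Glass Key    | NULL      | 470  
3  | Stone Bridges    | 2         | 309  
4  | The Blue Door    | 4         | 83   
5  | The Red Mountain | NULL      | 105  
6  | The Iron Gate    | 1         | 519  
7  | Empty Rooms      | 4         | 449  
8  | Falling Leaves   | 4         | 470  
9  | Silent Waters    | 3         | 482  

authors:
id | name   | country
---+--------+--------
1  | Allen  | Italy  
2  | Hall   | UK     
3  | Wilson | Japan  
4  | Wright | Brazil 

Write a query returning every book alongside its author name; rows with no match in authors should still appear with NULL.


LEFT JOIN keeps every row from books (the left table); where author_id has no match in authors, the author columns become NULL. Walk through each book:
  - book 1 (Hollow Hills): author_id=1 -> matches Allen
  - book 2 (The Glass Key): author_id=NULL, no match -> kept with NULL
  - book 3 (Stone Bridges): author_id=2 -> matches Hall
  - book 4 (The Blue Door): author_id=4 -> matches Wright
  - book 5 (The Red Mountain): author_id=NULL, no match -> kept with NULL
  - book 6 (The Iron Gate): author_id=1 -> matches Allen
  - book 7 (Empty Rooms): author_id=4 -> matches Wright
  - book 8 (Falling Leaves): author_id=4 -> matches Wright
  - book 9 (Silent Waters): author_id=3 -> matches Wilson
All 9 rows appear; 2 have NULL author.

SQL:
SELECT a.title, b.name AS author
FROM books a
LEFT JOIN authors b ON a.author_id = b.id

Result:
title            | author
-----------------+-------
Hollow Hills     | Allen 
The Glass Key    | NULL  
Stone Bridges    | Hall  
The Blue Door    | Wright
The Red Mountain | NULL  
The Iron Gate    | Allen 
Empty Rooms      | Wright
Falling Leaves   | Wright
Silent Waters    | Wilson


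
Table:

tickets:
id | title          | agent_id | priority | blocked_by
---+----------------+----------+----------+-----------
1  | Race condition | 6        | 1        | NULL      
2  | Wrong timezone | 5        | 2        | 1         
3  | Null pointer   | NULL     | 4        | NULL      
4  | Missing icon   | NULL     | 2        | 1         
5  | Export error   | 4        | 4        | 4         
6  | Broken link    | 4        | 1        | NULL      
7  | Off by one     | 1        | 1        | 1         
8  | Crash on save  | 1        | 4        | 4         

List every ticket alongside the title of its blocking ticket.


This is a self-join: tickets is joined to a second copy of itself, matching each row's blocked_by to another row's id. Use LEFT JOIN so rows with blocked_by=NULL are kept.
  - ticket 1 (Race condition): blocked_by=NULL -> NULL
  - ticket 2 (Wrong timezone): blocked_by=1 -> Race condition
  - ticket 3 (Null pointer): blocked_by=NULL -> NULL
  - ticket 4 (Missing icon): blocked_by=1 -> Race condition
  - ticket 5 (Export error): blocked_by=4 -> Missing icon
  - ticket 6 (Broken link): blocked_by=NULL -> NULL
  - ticket 7 (Off by one): blocked_by=1 -> Race condition
  - ticket 8 (Crash on save): blocked_by=4 -> Missing icon

SQL:
SELECT a.title AS item, b.title AS blocked_by
FROM tickets a
LEFT JOIN tickets b ON a.blocked_by = b.id

Result:
item           | blocked_by    
---------------+---------------
Race condition | NULL          
Wrong timezone | Race condition
Null pointer   | NULL          
Missing icon   | Race condition
Export error   | Missing icon  
Broken link    | NULL          
Off by one     | Race condition
Crash on save  | Missing icon  


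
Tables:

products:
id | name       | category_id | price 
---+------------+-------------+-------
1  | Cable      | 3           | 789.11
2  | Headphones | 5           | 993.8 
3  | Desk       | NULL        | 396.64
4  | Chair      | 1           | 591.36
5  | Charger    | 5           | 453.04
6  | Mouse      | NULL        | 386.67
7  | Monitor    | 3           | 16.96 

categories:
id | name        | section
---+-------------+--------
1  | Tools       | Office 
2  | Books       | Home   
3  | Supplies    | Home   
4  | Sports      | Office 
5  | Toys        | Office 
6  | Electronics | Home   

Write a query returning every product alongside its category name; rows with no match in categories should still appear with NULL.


LEFT JOIN keeps every row from products (the left table); where category_id has no match in categories, the category columns become NULL. Walk through each product:
  - product 1 (Cable): category_id=3 -> matches Supplies
  - product 2 (Headphones): category_id=5 -> matches Toys
  - product 3 (Desk): category_id=NULL, no match -> kept with NULL
  - product 4 (Chair): category_id=1 -> matches Tools
  - product 5 (Charger): category_id=5 -> matches Toys
  - product 6 (Mouse): category_id=NULL, no match -> kept with NULL
  - product 7 (Monitor): category_id=3 -> matches Supplies
All 7 rows appear; 2 have NULL category.

SQL:
SELECT a.name, b.name AS category
FROM products a
LEFT JOIN categories b ON a.category_id = b.id

Result:
name       | category
-----------+---------
Cable      | Supplies
Headphones | Toys    
Desk       | NULL    
Chair      | Tools   
Charger    | Toys    
Mouse      | NULL    
Monitor    | Supplies


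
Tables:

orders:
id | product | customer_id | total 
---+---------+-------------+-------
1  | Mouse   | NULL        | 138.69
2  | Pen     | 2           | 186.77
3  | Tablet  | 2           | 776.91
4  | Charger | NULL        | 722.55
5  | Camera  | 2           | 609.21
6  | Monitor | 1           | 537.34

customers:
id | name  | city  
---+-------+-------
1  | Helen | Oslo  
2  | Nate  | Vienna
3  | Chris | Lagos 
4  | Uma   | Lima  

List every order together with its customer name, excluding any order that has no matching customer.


INNER JOIN keeps only orders rows whose customer_id matches an id in customers. Walk through each order:
  - order 1 (Mouse): customer_id=NULL, no match -> dropped
  - order 2 (Pen): customer_id=2 -> matches Nate
  - order 3 (Tablet): customer_id=2 -> matches Nate
  - order 4 (Charger): customer_id=NULL, no match -> dropped
  - order 5 (Camera): customer_id=2 -> matches Nate
  - order 6 (Monitor): customer_id=1 -> matches Helen
So 2 of 6 rows are dropped.

SQL:
SELECT a.product, b.name AS customer
FROM orders a
INNER JOIN customers b ON a.customer_id = b.id

Result:
product | customer
--------+---------
Pen     | Nate    
Tablet  | Nate    
Camera  | Nate    
Monitor | Helen   


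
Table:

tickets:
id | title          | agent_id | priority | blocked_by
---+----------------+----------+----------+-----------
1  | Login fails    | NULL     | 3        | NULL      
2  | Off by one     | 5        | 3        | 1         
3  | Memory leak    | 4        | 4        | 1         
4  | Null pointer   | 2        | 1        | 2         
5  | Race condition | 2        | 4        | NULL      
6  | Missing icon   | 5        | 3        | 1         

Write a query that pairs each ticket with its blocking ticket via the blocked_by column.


This is a self-join: tickets is joined to a second copy of itself, matching each row's blocked_by to another row's id. Use LEFT JOIN so rows with blocked_by=NULL are kept.
  - ticket 1 (Login fails): blocked_by=NULL -> NULL
  - ticket 2 (Off by one): blocked_by=1 -> Login fails
  - ticket 3 (Memory leak): blocked_by=1 -> Login fails
  - ticket 4 (Null pointer): blocked_by=2 -> Off by one
  - ticket 5 (Race condition): blocked_by=NULL -> NULL
  - ticket 6 (Missing icon): blocked_by=1 -> Login fails

SQL:
SELECT a.title AS item, b.title AS blocked_by
FROM tickets a
LEFT JOIN tickets b ON a.blocked_by = b.id

Result:
item           | blocked_by 
---------------+------------
Login fails    | NULL       
Off by one     | Login fails
Memory leak    | Login fails
Null pointer   | Off by one 
Race condition | NULL       
Missing icon   | Login fails


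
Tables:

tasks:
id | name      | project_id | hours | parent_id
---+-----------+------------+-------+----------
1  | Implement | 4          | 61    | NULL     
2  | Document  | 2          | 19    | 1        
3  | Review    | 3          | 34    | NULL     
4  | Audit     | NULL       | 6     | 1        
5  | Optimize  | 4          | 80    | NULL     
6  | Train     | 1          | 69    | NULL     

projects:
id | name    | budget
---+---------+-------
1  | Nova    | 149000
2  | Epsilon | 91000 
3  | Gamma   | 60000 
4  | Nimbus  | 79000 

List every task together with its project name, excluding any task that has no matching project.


INNER JOIN keeps only tasks rows whose project_id matches an id in projects. Walk through each task:
  - task 1 (Implement): project_id=4 -> matches Nimbus
  - task 2 (Document): project_id=2 -> matches Epsilon
  - task 3 (Review): project_id=3 -> matches Gamma
  - task 4 (Audit): project_id=NULL, no match -> dropped
  - task 5 (Optimize): project_id=4 -> matches Nimbus
  - task 6 (Train): project_id=1 -> matches Nova
So 1 of 6 rows is dropped.

SQL:
SELECT a.name, b.name AS project
FROM tasks a
INNER JOIN projects b ON a.project_id = b.id

Result:
name      | project
----------+--------
Implement | Nimbus 
Document  | Epsilon
Review    | Gamma  
Optimize  | Nimbus 
Train     | Nova   


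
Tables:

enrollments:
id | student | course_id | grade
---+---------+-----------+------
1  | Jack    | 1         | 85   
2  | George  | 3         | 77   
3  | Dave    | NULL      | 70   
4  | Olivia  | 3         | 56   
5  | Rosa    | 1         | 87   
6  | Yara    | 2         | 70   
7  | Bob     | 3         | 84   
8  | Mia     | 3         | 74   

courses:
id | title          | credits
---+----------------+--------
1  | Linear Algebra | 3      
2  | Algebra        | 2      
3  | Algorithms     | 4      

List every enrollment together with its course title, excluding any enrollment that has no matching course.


INNER JOIN keeps only enrollments rows whose course_id matches an id in courses. Walk through each enrollment:
  - enrollment 1 (Jack): course_id=1 -> matches Linear Algebra
  - enrollment 2 (George): course_id=3 -> matches Algorithms
  - enrollment 3 (Dave): course_id=NULL, no match -> dropped
  - enrollment 4 (Olivia): course_id=3 -> matches Algorithms
  - enrollment 5 (Rosa): course_id=1 -> matches Linear Algebra
  - enrollment 6 (Yara): course_id=2 -> matches Algebra
  - enrollment 7 (Bob): course_id=3 -> matches Algorithms
  - enrollment 8 (Mia): course_id=3 -> matches Algorithms
So 1 of 8 rows is dropped.

SQL:
SELECT a.student, b.title AS course
FROM enrollments a
INNER JOIN courses b ON a.course_id = b.id

Result:
student | course        
--------+---------------
Jack    | Linear Algebra
George  | Algorithms    
Olivia  | Algorithms    
Rosa    | Linear Algebra
Yara    | Algebra       
Bob     | Algorithms    
Mia     | Algorithms    


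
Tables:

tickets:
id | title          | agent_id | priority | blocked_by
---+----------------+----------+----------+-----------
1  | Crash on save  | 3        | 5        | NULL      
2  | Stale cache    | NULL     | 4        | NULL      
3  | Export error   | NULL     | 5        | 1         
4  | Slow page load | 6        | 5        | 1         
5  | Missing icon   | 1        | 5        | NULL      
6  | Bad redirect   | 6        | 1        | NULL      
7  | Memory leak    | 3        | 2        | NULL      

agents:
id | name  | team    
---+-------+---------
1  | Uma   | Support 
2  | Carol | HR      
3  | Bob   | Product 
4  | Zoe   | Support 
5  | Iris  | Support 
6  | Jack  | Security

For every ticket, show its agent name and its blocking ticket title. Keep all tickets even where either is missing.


Two LEFT JOINs from the same base table tickets: one to agents via agent_id, one to tickets itself via blocked_by. Both are LEFT so every ticket is preserved.
Match against agents:
  - ticket 1 (Crash on save): agent_id=3 -> matches Bob
  - ticket 2 (Stale cache): agent_id=NULL, no match -> kept with NULL
  - ticket 3 (Export error): agent_id=NULL, no match -> kept with NULL
  - ticket 4 (Slow page load): agent_id=6 -> matches Jack
  - ticket 5 (Missing icon): agent_id=1 -> matches Uma
  - ticket 6 (Bad redirect): agent_id=6 -> matches Jack
  - ticket 7 (Memory leak): agent_id=3 -> matches Bob
Match against tickets (self):
  - ticket 1 (Crash on save): blocked_by=NULL -> NULL
  - ticket 2 (Stale cache): blocked_by=NULL -> NULL
  - ticket 3 (Export error): blocked_by=1 -> Crash on save
  - ticket 4 (Slow page load): blocked_by=1 -> Crash on save
  - ticket 5 (Missing icon): blocked_by=NULL -> NULL
  - ticket 6 (Bad redirect): blocked_by=NULL -> NULL
  - ticket 7 (Memory leak): blocked_by=NULL -> NULL

SQL:
SELECT a.title, b.name AS agent, c.title AS blocked_by
FROM tickets a
LEFT JOIN agents b ON a.agent_id = b.id
LEFT JOIN tickets c ON a.blocked_by = c.id

Result:
title          | agent | blocked_by   
---------------+-------+--------------
Crash on save  | Bob   | NULL         
Stale cache    | NULL  | NULL         
Export error   | NULL  | Crash on save
Slow page load | Jack  | Crash on save
Missing icon   | Uma   | NULL         
Bad redirect   | Jack  | NULL         
Memory leak    | Bob   | NULL         


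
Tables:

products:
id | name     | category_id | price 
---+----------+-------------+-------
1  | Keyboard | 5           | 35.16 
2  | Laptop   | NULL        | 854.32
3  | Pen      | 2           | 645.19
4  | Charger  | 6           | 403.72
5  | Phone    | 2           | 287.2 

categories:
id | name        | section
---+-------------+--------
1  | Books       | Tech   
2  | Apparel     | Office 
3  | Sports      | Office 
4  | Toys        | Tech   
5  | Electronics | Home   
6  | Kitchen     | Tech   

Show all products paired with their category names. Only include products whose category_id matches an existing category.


INNER JOIN keeps only products rows whose category_id matches an id in categories. Walk through each product:
  - product 1 (Keyboard): category_id=5 -> matches Electronics
  - product 2 (Laptop): category_id=NULL, no match -> dropped
  - product 3 (Pen): category_id=2 -> matches Apparel
  - product 4 (Charger): category_id=6 -> matches Kitchen
  - product 5 (Phone): category_id=2 -> matches Apparel
So 1 of 5 rows is dropped.

SQL:
SELECT a.name, b.name AS category
FROM products a
INNER JOIN categories b ON a.category_id = b.id

Result:
name     | category   
---------+------------
Keyboard | Electronics
Pen      | Apparel    
Charger  | Kitchen    
Phone    | Apparel    


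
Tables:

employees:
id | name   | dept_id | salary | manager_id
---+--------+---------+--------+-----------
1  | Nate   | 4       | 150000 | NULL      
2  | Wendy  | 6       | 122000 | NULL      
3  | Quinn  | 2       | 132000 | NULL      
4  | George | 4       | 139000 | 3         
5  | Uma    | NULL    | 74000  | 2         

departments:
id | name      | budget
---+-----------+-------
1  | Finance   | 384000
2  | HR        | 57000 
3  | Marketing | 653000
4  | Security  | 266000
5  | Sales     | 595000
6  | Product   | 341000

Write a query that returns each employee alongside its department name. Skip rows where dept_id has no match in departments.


INNER JOIN keeps only employees rows whose dept_id matches an id in departments. Walk through each employee:
  - employee 1 (Nate): dept_id=4 -> matches Security
  - employee 2 (Wendy): dept_id=6 -> matches Product
  - employee 3 (Quinn): dept_id=2 -> matches HR
  - employee 4 (George): dept_id=4 -> matches Security
  - employee 5 (Uma): dept_id=NULL, no match -> dropped
So 1 of 5 rows is dropped.

SQL:
SELECT a.name, b.name AS department
FROM employees a
INNER JOIN departments b ON a.dept_id = b.id

Result:
name   | department
-------+-----------
Nate   | Security  
Wendy  | Product   
Quinn  | HR        
George | Security  


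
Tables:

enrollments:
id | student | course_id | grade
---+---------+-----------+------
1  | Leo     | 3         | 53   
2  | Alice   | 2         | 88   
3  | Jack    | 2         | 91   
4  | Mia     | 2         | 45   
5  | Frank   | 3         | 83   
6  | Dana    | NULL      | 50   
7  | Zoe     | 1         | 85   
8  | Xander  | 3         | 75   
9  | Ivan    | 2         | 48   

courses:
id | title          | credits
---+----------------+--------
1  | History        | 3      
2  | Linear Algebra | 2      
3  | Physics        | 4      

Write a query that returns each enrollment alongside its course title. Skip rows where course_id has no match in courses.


INNER JOIN keeps only enrollments rows whose course_id matches an id in courses. Walk through each enrollment:
  - enrollment 1 (Leo): course_id=3 -> matches Physics
  - enrollment 2 (Alice): course_id=2 -> matches Linear Algebra
  - enrollment 3 (Jack): course_id=2 -> matches Linear Algebra
  - enrollment 4 (Mia): course_id=2 -> matches Linear Algebra
  - enrollment 5 (Frank): course_id=3 -> matches Physics
  - enrollment 6 (Dana): course_id=NULL, no match -> dropped
  - enrollment 7 (Zoe): course_id=1 -> matches History
  - enrollment 8 (Xander): course_id=3 -> matches Physics
  - enrollment 9 (Ivan): course_id=2 -> matches Linear Algebra
So 1 of 9 rows is dropped.

SQL:
SELECT a.student, b.title AS course
FROM enrollments a
INNER JOIN courses b ON a.course_id = b.id

Result:
student | course        
--------+---------------
Leo     | Physics       
Alice   | Linear Algebra
Jack    | Linear Algebra
Mia     | Linear Algebra
Frank   | Physics       
Zoe     | History       
Xander  | Physics       
Ivan    | Linear Algebra


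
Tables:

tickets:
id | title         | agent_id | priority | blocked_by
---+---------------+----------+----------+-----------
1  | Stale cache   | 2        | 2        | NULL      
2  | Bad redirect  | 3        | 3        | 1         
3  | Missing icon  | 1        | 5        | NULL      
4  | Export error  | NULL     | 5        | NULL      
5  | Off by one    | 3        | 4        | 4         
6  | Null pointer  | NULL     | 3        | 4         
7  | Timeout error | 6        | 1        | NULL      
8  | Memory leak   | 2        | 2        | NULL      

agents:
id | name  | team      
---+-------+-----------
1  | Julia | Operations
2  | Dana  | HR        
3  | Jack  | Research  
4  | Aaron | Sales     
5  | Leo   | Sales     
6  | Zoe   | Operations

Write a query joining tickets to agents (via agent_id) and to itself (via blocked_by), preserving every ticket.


Two LEFT JOINs from the same base table tickets: one to agents via agent_id, one to tickets itself via blocked_by. Both are LEFT so every ticket is preserved.
Match against agents:
  - ticket 1 (Stale cache): agent_id=2 -> matches Dana
  - ticket 2 (Bad redirect): agent_id=3 -> matches Jack
  - ticket 3 (Missing icon): agent_id=1 -> matches Julia
  - ticket 4 (Export error): agent_id=NULL, no match -> kept with NULL
  - ticket 5 (Off by one): agent_id=3 -> matches Jack
  - ticket 6 (Null pointer): agent_id=NULL, no match -> kept with NULL
  - ticket 7 (Timeout error): agent_id=6 -> matches Zoe
  - ticket 8 (Memory leak): agent_id=2 -> matches Dana
Match against tickets (self):
  - ticket 1 (Stale cache): blocked_by=NULL -> NULL
  - ticket 2 (Bad redirect): blocked_by=1 -> Stale cache
  - ticket 3 (Missing icon): blocked_by=NULL -> NULL
  - ticket 4 (Export error): blocked_by=NULL -> NULL
  - ticket 5 (Off by one): blocked_by=4 -> Export error
  - ticket 6 (Null pointer): blocked_by=4 -> Export error
  - ticket 7 (Timeout error): blocked_by=NULL -> NULL
  - ticket 8 (Memory leak): blocked_by=NULL -> NULL

SQL:
SELECT a.title, b.name AS agent, c.title AS blocked_by
FROM tickets a
LEFT JOIN agents b ON a.agent_id = b.id
LEFT JOIN tickets c ON a.blocked_by = c.id

Result:
title         | agent | blocked_by  
--------------+-------+-------------
Stale cache   | Dana  | NULL        
Bad redirect  | Jack  | Stale cache 
Missing icon  | Julia | NULL        
Export error  | NULL  | NULL        
Off by one    | Jack  | Export error
Null pointer  | NULL  | Export error
Timeout error | Zoe   | NULL        
Memory leak   | Dana  | NULL        


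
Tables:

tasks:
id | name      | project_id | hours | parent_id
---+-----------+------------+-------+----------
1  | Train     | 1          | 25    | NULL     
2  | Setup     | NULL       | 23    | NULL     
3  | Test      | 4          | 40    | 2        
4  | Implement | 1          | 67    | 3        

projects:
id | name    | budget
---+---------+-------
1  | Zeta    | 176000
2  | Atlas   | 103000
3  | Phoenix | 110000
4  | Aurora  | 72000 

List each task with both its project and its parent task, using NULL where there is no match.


Two LEFT JOINs from the same base table tasks: one to projects via project_id, one to tasks itself via parent_id. Both are LEFT so every task is preserved.
Match against projects:
  - task 1 (Train): project_id=1 -> matches Zeta
  - task 2 (Setup): project_id=NULL, no match -> kept with NULL
  - task 3 (Test): project_id=4 -> matches Aurora
  - task 4 (Implement): project_id=1 -> matches Zeta
Match against tasks (self):
  - task 1 (Train): parent_id=NULL -> NULL
  - task 2 (Setup): parent_id=NULL -> NULL
  - task 3 (Test): parent_id=2 -> Setup
  - task 4 (Implement): parent_id=3 -> Test

SQL:
SELECT a.name, b.name AS project, c.name AS parent
FROM tasks a
LEFT JOIN projects b ON a.project_id = b.id
LEFT JOIN tasks c ON a.parent_id = c.id

Result:
name      | project | parent
----------+---------+-------
Train     | Zeta    | NULL  
Setup     | NULL    | NULL  
Test      | Aurora  | Setup 
Implement | Zeta    | Test  


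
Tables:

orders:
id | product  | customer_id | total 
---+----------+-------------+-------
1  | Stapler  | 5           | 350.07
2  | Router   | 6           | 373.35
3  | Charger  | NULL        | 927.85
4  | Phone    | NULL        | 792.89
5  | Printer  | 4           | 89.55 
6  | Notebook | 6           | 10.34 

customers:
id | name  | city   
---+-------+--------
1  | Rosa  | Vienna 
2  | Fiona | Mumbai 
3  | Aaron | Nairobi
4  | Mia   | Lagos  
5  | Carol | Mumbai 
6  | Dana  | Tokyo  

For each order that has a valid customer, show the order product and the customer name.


INNER JOIN keeps only orders rows whose customer_id matches an id in customers. Walk through each order:
  - order 1 (Stapler): customer_id=5 -> matches Carol
  - order 2 (Router): customer_id=6 -> matches Dana
  - order 3 (Charger): customer_id=NULL, no match -> dropped
  - order 4 (Phone): customer_id=NULL, no match -> dropped
  - order 5 (Printer): customer_id=4 -> matches Mia
  - order 6 (Notebook): customer_id=6 -> matches Dana
So 2 of 6 rows are dropped.

SQL:
SELECT a.product, b.name AS customer
FROM orders a
INNER JOIN customers b ON a.customer_id = b.id

Result:
product  | customer
---------+---------
Stapler  | Carol   
Router   | Dana    
Printer  | Mia     
Notebook | Dana    


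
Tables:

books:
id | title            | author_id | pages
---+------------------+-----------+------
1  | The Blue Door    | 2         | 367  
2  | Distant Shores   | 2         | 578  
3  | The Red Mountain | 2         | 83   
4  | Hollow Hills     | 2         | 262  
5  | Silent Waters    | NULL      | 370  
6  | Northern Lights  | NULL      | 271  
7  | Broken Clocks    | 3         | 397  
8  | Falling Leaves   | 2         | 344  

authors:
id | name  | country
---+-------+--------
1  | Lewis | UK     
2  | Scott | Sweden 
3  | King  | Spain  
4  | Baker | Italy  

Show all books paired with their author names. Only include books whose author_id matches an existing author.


INNER JOIN keeps only books rows whose author_id matches an id in authors. Walk through each book:
  - book 1 (The Blue Door): author_id=2 -> matches Scott
  - book 2 (Distant Shores): author_id=2 -> matches Scott
  - book 3 (The Red Mountain): author_id=2 -> matches Scott
  - book 4 (Hollow Hills): author_id=2 -> matches Scott
  - book 5 (Silent Waters): author_id=NULL, no match -> dropped
  - book 6 (Northern Lights): author_id=NULL, no match -> dropped
  - book 7 (Broken Clocks): author_id=3 -> matches King
  - book 8 (Falling Leaves): author_id=2 -> matches Scott
So 2 of 8 rows are dropped.

SQL:
SELECT a.title, b.name AS author
FROM books a
INNER JOIN authors b ON a.author_id = b.id

Result:
title            | author
-----------------+-------
The Blue Door    | Scott 
Distant Shores   | Scott 
The Red Mountain | Scott 
Hollow Hills     | Scott 
Broken Clocks    | King  
Falling Leaves   | Scott 


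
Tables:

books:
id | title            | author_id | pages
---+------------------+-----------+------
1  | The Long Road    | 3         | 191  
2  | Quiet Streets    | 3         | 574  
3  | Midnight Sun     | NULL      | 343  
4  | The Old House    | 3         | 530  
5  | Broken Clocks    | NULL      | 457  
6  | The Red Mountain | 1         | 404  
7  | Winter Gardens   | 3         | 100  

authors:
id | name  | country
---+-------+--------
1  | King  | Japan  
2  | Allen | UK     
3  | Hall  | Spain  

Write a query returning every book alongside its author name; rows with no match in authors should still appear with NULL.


LEFT JOIN keeps every row from books (the left table); where author_id has no match in authors, the author columns become NULL. Walk through each book:
  - book 1 (The Long Road): author_id=3 -> matches Hall
  - book 2 (Quiet Streets): author_id=3 -> matches Hall
  - book 3 (Midnight Sun): author_id=NULL, no match -> kept with NULL
  - book 4 (The Old House): author_id=3 -> matches Hall
  - book 5 (Broken Clocks): author_id=NULL, no match -> kept with NULL
  - book 6 (The Red Mountain): author_id=1 -> matches King
  - book 7 (Winter Gardens): author_id=3 -> matches Hall
All 7 rows appear; 2 have NULL author.

SQL:
SELECT a.title, b.name AS author
FROM books a
LEFT JOIN authors b ON a.author_id = b.id

Result:
title            | author
-----------------+-------
The Long Road    | Hall  
Quiet Streets    | Hall  
Midnight Sun     | NULL  
The Old House    | Hall  
Broken Clocks    | NULL  
The Red Mountain | King  
Winter Gardens   | Hall  


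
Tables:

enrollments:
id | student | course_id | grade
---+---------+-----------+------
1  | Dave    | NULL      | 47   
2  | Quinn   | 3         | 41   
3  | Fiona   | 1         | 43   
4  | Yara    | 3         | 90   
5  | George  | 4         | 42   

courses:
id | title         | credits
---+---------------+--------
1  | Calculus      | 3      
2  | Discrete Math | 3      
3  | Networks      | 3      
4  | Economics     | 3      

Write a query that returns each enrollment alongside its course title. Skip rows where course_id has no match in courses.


INNER JOIN keeps only enrollments rows whose course_id matches an id in courses. Walk through each enrollment:
  - enrollment 1 (Dave): course_id=NULL, no match -> dropped
  - enrollment 2 (Quinn): course_id=3 -> matches Networks
  - enrollment 3 (Fiona): course_id=1 -> matches Calculus
  - enrollment 4 (Yara): course_id=3 -> matches Networks
  - enrollment 5 (George): course_id=4 -> matches Economics
So 1 of 5 rows is dropped.

SQL:
SELECT a.student, b.title AS course
FROM enrollments a
INNER JOIN courses b ON a.course_id = b.id

Result:
student | course   
--------+----------
Quinn   | Networks 
Fiona   | Calculus 
Yara    | Networks 
George  | Economics


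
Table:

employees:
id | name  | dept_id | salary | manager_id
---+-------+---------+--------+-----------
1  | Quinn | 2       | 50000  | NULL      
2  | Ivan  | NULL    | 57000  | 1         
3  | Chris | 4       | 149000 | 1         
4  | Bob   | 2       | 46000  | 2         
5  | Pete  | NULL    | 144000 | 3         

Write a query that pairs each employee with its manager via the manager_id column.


This is a self-join: employees is joined to a second copy of itself, matching each row's manager_id to another row's id. Use LEFT JOIN so rows with manager_id=NULL are kept.
  - employee 1 (Quinn): manager_id=NULL -> NULL
  - employee 2 (Ivan): manager_id=1 -> Quinn
  - employee 3 (Chris): manager_id=1 -> Quinn
  - employee 4 (Bob): manager_id=2 -> Ivan
  - employee 5 (Pete): manager_id=3 -> Chris

SQL:
SELECT a.name AS item, b.name AS manager
FROM employees a
LEFT JOIN employees b ON a.manager_id = b.id

Result:
item  | manager
------+--------
Quinn | NULL   
Ivan  | Quinn  
Chris | Quinn  
Bob   | Ivan   
Pete  | Chris  


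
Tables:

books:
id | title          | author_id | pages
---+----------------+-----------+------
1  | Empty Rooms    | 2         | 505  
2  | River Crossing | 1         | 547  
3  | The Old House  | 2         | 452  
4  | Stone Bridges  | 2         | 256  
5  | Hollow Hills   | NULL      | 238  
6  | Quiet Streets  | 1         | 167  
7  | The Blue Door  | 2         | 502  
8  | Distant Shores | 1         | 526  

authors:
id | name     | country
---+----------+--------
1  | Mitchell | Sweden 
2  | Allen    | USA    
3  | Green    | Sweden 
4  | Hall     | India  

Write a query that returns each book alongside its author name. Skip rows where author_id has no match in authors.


INNER JOIN keeps only books rows whose author_id matches an id in authors. Walk through each book:
  - book 1 (Empty Rooms): author_id=2 -> matches Allen
  - book 2 (River Crossing): author_id=1 -> matches Mitchell
  - book 3 (The Old House): author_id=2 -> matches Allen
  - book 4 (Stone Bridges): author_id=2 -> matches Allen
  - book 5 (Hollow Hills): author_id=NULL, no match -> dropped
  - book 6 (Quiet Streets): author_id=1 -> matches Mitchell
  - book 7 (The Blue Door): author_id=2 -> matches Allen
  - book 8 (Distant Shores): author_id=1 -> matches Mitchell
So 1 of 8 rows is dropped.

SQL:
SELECT a.title, b.name AS author
FROM books a
INNER JOIN authors b ON a.author_id = b.id

Result:
title          | author  
---------------+---------
Empty Rooms    | Allen   
River Crossing | Mitchell
The Old House  | Allen   
Stone Bridges  | Allen   
Quiet Streets  | Mitchell
The Blue Door  | Allen   
Distant Shores | Mitchell


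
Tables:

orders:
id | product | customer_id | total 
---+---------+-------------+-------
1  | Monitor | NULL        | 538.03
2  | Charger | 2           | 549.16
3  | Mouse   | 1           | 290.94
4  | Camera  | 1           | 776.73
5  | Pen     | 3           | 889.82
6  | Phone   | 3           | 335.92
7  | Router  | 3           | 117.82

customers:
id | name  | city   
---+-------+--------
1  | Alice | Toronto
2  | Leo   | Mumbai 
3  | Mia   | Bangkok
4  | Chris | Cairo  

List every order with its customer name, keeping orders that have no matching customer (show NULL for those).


LEFT JOIN keeps every row from orders (the left table); where customer_id has no match in customers, the customer columns become NULL. Walk through each order:
  - order 1 (Monitor): customer_id=NULL, no match -> kept with NULL
  - order 2 (Charger): customer_id=2 -> matches Leo
  - order 3 (Mouse): customer_id=1 -> matches Alice
  - order 4 (Camera): customer_id=1 -> matches Alice
  - order 5 (Pen): customer_id=3 -> matches Mia
  - order 6 (Phone): customer_id=3 -> matches Mia
  - order 7 (Router): customer_id=3 -> matches Mia
All 7 rows appear; 1 has NULL customer.

SQL:
SELECT a.product, b.name AS customer
FROM orders a
LEFT JOIN customers b ON a.customer_id = b.id

Result:
product | customer
--------+---------
Monitor | NULL    
Charger | Leo     
Mouse   | Alice   
Camera  | Alice   
Pen     | Mia     
Phone   | Mia     
Router  | Mia     


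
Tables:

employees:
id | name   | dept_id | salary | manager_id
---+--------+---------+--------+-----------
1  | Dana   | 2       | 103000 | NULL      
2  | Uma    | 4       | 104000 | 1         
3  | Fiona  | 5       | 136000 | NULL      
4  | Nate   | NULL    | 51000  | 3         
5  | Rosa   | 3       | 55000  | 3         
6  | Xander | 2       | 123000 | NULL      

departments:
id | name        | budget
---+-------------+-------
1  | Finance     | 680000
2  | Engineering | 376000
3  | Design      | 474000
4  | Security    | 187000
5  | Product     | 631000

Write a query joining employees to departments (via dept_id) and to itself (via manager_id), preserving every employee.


Two LEFT JOINs from the same base table employees: one to departments via dept_id, one to employees itself via manager_id. Both are LEFT so every employee is preserved.
Match against departments:
  - employee 1 (Dana): dept_id=2 -> matches Engineering
  - employee 2 (Uma): dept_id=4 -> matches Security
  - employee 3 (Fiona): dept_id=5 -> matches Product
  - employee 4 (Nate): dept_id=NULL, no match -> kept with NULL
  - employee 5 (Rosa): dept_id=3 -> matches Design
  - employee 6 (Xander): dept_id=2 -> matches Engineering
Match against employees (self):
  - employee 1 (Dana): manager_id=NULL -> NULL
  - employee 2 (Uma): manager_id=1 -> Dana
  - employee 3 (Fiona): manager_id=NULL -> NULL
  - employee 4 (Nate): manager_id=3 -> Fiona
  - employee 5 (Rosa): manager_id=3 -> Fiona
  - employee 6 (Xander): manager_id=NULL -> NULL

SQL:
SELECT a.name, b.name AS department, c.name AS manager
FROM employees a
LEFT JOIN departments b ON a.dept_id = b.id
LEFT JOIN employees c ON a.manager_id = c.id

Result:
name   | department  | manager
-------+-------------+--------
Dana   | Engineering | NULL   
Uma    | Security    | Dana   
Fiona  | Product     | NULL   
Nate   | NULL        | Fiona  
Rosa   | Design      | Fiona  
Xander | Engineering | NULL   
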